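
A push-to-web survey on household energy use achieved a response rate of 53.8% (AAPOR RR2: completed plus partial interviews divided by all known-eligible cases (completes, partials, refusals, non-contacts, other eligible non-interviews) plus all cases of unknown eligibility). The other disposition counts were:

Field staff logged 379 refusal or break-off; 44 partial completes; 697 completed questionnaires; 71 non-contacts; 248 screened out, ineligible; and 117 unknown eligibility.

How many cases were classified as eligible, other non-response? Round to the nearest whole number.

69

Top: 697 + 44 = 741
RR2 = 741 / D = 0.538
D = 741 / 0.538 = 1377.3
Remaining denominator categories sum to 1308
eligible, other non-response = 1377.3 − 1308 ≈ 69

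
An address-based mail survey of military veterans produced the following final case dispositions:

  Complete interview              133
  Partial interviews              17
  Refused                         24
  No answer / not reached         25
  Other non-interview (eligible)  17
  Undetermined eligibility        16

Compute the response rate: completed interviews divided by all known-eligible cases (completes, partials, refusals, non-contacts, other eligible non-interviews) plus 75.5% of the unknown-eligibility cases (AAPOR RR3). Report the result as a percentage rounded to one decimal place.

58.3%

Num = 133
Determined eligible = 133 + 17 + 24 + 25 + 17 = 216
Eligible share of unknowns = 0.7550 × 16 = 12.08
Denominator = 216 + 12.08 = 228.08
RR3 = 133 / 228.08 = 0.5831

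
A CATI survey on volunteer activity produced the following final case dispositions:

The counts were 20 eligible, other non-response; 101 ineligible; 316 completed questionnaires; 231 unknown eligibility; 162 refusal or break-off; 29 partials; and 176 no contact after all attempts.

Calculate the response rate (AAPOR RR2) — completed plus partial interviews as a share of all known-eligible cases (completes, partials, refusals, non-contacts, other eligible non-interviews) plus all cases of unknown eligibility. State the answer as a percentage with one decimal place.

36.9%

Numerator → 316 + 29 = 345
Denom → 316 + 29 + 162 + 176 + 20 + 231 = 934
RR2 = 345 / 934 = 0.3694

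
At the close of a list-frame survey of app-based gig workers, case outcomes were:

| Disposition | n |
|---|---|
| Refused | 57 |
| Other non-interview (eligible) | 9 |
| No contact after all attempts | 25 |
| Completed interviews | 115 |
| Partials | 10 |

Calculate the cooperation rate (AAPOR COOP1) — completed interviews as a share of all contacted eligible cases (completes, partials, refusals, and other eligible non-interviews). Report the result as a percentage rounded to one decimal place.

Numerator → 115
Denom → 115 + 10 + 57 + 9 = 191
COOP1 = 115 / 191 = 0.6021

60.2%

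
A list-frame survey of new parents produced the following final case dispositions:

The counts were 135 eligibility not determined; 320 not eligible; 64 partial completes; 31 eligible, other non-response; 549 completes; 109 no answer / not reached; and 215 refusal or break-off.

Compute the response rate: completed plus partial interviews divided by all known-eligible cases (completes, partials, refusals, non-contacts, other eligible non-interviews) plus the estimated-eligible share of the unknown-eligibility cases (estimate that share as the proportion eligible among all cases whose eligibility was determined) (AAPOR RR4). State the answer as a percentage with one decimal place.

57.3%

Numerator: 549 + 64 = 613
Determined eligible: 549 + 64 + 215 + 109 + 31 = 968
e = 968 / (968 + 320) = 968 / 1288 = 0.7516
Eligible share of unknowns: 0.7516 × 135 = 101.47
Base: 968 + 101.47 = 1069.47
RR4 = 613 / 1069.47 = 0.5732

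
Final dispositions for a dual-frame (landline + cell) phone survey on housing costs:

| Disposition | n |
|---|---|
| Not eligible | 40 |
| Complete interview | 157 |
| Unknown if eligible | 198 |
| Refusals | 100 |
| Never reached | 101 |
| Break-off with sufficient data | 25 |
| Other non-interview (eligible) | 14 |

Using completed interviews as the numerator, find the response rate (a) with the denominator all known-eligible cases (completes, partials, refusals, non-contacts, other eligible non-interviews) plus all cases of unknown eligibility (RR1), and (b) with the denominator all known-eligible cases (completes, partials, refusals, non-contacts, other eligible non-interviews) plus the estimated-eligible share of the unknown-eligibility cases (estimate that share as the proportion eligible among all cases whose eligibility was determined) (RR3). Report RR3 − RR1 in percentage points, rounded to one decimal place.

0.8

Numerator → 157
Denom → 157 + 25 + 100 + 101 + 14 + 198 = 595
RR1 = 157 / 595 = 0.2639
Known eligible → 157 + 25 + 100 + 101 + 14 = 397
e = 397 / (397 + 40) = 397 / 437 = 0.9085
Eligible share of unknowns → 0.9085 × 198 = 179.88
Denom → 397 + 179.88 = 576.88
RR3 = 157 / 576.88 = 0.2722
Difference = 27.22 − 26.39 = 0.83 percentage points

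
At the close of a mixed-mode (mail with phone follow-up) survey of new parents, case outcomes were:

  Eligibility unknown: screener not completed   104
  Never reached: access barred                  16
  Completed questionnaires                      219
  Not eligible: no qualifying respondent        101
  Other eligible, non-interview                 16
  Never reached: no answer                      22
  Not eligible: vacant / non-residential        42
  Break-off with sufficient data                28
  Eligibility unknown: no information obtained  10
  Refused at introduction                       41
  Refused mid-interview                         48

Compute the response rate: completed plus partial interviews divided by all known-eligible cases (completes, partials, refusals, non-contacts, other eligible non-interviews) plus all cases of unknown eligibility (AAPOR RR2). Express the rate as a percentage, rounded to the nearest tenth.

Declined to participate = 41 + 48 = 89
No contact after all attempts = 22 + 16 = 38
Unknown if eligible = 104 + 10 = 114
Out of scope = 101 + 42 = 143
Num = 219 + 28 = 247
Denom = 219 + 28 + 89 + 38 + 16 + 114 = 504
RR2 = 247 / 504 = 0.4901

49.0%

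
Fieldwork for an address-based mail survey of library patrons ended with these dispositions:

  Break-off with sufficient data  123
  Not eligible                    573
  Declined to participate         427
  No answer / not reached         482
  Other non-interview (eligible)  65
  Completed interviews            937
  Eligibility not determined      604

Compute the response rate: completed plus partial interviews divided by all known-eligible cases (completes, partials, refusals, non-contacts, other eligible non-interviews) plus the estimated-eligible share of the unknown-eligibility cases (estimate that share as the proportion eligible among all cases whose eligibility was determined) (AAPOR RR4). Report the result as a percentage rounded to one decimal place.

42.3%

Top: 937 + 123 = 1060
Eligible (known): 937 + 123 + 427 + 482 + 65 = 2034
e = 2034 / (2034 + 573) = 2034 / 2607 = 0.7802
Eligible share of unknowns: 0.7802 × 604 = 471.24
Denom: 2034 + 471.24 = 2505.24
RR4 = 1060 / 2505.24 = 0.4231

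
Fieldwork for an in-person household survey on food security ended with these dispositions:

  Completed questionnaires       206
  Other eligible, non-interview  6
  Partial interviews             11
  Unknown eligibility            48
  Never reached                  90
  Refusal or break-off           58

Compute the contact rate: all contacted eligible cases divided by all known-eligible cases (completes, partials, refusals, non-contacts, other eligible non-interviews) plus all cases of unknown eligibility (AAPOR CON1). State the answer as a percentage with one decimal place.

Top = 206 + 11 + 58 + 6 = 281
Base = 206 + 11 + 58 + 90 + 6 + 48 = 419
CON1 = 281 / 419 = 0.6706

67.1%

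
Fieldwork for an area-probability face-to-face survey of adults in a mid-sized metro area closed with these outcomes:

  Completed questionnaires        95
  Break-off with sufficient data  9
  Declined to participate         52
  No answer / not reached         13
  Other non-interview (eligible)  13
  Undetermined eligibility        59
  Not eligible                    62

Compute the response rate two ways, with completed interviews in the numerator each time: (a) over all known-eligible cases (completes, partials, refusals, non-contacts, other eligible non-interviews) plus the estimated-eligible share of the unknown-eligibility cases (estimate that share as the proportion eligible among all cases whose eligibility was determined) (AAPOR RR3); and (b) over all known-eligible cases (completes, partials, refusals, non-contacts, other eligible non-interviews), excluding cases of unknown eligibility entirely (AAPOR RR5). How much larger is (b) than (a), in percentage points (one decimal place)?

10.2

Num → 95
Determined eligible → 95 + 9 + 52 + 13 + 13 = 182
e = 182 / (182 + 62) = 182 / 244 = 0.7459
e × U → 0.7459 × 59 = 44.01
Denominator → 182 + 44.01 = 226.01
RR3 = 95 / 226.01 = 0.4203
Denominator → 95 + 9 + 52 + 13 + 13 = 182
RR5 = 95 / 182 = 0.5220
Difference = 52.20 − 42.03 = 10.17 percentage points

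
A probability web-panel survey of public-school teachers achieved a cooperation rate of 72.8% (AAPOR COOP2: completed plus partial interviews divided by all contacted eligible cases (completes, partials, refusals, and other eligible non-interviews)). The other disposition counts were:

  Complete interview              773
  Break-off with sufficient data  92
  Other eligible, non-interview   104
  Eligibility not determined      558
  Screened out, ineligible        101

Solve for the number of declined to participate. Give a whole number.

219

Num → 773 + 92 = 865
COOP2 = 865 / D = 0.728
D = 865 / 0.728 = 1188.2
Remaining denominator categories sum to 969
declined to participate = 1188.2 − 969 ≈ 219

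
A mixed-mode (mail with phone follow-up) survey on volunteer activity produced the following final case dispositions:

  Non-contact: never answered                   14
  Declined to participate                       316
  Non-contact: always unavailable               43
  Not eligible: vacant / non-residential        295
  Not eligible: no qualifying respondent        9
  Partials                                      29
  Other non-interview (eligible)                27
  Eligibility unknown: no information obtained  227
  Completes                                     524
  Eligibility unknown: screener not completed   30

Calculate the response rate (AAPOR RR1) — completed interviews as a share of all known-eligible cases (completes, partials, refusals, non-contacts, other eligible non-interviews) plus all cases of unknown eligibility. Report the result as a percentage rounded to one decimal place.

43.3%

No answer / not reached = 14 + 43 = 57
Unknown eligibility = 30 + 227 = 257
Not eligible = 9 + 295 = 304
Num = 524
Denominator = 524 + 29 + 316 + 57 + 27 + 257 = 1210
RR1 = 524 / 1210 = 0.4331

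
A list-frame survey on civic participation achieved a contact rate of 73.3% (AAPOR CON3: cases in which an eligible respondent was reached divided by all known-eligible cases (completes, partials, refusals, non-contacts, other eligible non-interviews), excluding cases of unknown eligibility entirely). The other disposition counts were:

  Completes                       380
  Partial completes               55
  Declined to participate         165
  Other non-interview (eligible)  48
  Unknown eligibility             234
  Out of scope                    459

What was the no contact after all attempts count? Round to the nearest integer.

236

Numerator: 380 + 55 + 165 + 48 = 648
CON3 = 648 / D = 0.733
D = 648 / 0.733 = 884.0
Other denominator terms total 648
no contact after all attempts = 884.0 − 648 ≈ 236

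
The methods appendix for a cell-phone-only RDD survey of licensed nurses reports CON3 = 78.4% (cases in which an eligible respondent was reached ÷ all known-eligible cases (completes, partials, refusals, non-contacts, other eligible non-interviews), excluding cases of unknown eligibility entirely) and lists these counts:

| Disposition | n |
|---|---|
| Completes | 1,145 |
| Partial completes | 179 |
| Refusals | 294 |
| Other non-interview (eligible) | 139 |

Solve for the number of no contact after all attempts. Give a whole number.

Numerator: 1145 + 179 + 294 + 139 = 1757
CON3 = 1757 / D = 0.784
D = 1757 / 0.784 = 2241.1
Rest of base = 1757
no contact after all attempts = 2241.1 − 1757 ≈ 484

484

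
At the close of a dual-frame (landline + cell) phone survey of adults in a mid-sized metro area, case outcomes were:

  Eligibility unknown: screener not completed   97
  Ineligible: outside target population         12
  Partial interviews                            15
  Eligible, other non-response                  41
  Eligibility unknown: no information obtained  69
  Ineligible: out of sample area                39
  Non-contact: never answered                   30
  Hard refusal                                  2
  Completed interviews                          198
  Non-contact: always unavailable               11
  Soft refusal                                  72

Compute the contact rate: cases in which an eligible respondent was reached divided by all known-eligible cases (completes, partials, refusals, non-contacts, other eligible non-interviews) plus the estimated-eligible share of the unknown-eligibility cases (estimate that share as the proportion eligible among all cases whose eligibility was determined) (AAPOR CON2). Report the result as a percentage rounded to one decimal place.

63.7%

Refusal or break-off = 2 + 72 = 74
No answer / not reached = 30 + 11 = 41
Undetermined eligibility = 97 + 69 = 166
Out of scope = 12 + 39 = 51
Top → 198 + 15 + 74 + 41 = 328
Known eligible → 198 + 15 + 74 + 41 + 41 = 369
e = 369 / (369 + 51) = 369 / 420 = 0.8786
Estimated eligible among unknowns → 0.8786 × 166 = 145.85
Denominator → 369 + 145.85 = 514.85
CON2 = 328 / 514.85 = 0.6371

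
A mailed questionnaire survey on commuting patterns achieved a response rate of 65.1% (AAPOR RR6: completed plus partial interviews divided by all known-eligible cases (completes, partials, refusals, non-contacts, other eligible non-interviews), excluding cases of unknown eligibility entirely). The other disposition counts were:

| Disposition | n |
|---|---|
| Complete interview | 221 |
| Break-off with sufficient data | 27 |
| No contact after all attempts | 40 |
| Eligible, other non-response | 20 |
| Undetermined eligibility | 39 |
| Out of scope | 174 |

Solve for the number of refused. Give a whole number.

73

Top: 221 + 27 = 248
RR6 = 248 / D = 0.651
D = 248 / 0.651 = 381.0
Remaining denominator categories sum to 308
refused = 381.0 − 308 ≈ 73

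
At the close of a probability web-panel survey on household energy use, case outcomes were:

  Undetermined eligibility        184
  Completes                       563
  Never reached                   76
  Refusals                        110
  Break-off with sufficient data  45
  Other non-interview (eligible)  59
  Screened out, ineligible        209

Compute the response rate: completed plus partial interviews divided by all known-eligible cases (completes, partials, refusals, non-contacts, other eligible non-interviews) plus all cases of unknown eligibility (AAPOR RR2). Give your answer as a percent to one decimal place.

Num → 563 + 45 = 608
Base → 563 + 45 + 110 + 76 + 59 + 184 = 1037
RR2 = 608 / 1037 = 0.5863

58.6%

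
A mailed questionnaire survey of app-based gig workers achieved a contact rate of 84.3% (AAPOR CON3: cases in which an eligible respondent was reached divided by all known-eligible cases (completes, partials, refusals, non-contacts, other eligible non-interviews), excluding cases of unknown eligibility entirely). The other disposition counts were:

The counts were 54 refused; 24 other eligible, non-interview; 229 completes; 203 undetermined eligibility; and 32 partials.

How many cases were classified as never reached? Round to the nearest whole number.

Numerator: 229 + 32 + 54 + 24 = 339
CON3 = 339 / D = 0.843
D = 339 / 0.843 = 402.1
Rest of base = 339
never reached = 402.1 − 339 ≈ 63

63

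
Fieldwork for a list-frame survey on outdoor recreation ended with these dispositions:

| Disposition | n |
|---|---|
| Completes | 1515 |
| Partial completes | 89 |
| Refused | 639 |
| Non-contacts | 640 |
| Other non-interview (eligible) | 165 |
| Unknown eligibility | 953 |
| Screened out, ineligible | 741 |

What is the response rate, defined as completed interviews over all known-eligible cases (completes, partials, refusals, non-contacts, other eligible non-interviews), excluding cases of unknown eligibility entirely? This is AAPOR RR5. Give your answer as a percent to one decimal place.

Top → 1515
Denom → 1515 + 89 + 639 + 640 + 165 = 3048
RR5 = 1515 / 3048 = 0.4970

49.7%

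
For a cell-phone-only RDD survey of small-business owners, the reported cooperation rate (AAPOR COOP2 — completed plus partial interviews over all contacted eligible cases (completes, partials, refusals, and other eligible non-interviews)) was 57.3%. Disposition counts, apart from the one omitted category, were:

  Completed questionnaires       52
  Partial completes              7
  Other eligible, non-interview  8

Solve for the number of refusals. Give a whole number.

36

Top → 52 + 7 = 59
COOP2 = 59 / D = 0.573
D = 59 / 0.573 = 103.0
Other denominator terms total 67
refusals = 103.0 − 67 ≈ 36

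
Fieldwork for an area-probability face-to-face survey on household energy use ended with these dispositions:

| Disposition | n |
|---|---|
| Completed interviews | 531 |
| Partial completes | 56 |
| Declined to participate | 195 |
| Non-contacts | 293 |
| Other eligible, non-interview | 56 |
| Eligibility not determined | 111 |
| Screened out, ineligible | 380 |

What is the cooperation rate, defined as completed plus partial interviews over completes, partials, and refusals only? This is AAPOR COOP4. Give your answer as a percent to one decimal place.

75.1%

Num → 531 + 56 = 587
Denom → 531 + 56 + 195 = 782
COOP4 = 587 / 782 = 0.7506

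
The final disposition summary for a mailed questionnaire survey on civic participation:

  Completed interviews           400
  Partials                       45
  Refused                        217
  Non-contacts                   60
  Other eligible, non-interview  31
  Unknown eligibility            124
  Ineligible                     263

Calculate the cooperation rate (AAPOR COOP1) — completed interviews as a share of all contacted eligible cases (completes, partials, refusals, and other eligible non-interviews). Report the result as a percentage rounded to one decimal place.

Numerator: 400
Base: 400 + 45 + 217 + 31 = 693
COOP1 = 400 / 693 = 0.5772

57.7%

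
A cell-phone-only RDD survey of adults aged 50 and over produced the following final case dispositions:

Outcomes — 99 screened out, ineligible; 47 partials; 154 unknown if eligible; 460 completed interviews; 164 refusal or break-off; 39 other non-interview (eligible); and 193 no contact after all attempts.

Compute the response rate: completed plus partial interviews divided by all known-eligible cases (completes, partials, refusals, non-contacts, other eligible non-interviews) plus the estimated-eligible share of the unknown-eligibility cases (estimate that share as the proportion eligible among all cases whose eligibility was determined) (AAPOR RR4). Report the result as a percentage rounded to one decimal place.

Numerator = 460 + 47 = 507
Known eligible = 460 + 47 + 164 + 193 + 39 = 903
e = 903 / (903 + 99) = 903 / 1002 = 0.9012
e × U = 0.9012 × 154 = 138.78
Denom = 903 + 138.78 = 1041.78
RR4 = 507 / 1041.78 = 0.4867

48.7%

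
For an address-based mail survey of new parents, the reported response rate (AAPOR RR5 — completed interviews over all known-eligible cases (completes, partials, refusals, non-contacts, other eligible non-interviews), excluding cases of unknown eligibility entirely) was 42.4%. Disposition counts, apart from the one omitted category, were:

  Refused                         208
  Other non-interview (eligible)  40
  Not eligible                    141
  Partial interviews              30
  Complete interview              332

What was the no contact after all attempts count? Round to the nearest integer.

173

RR5 = 332 / D = 0.424
D = 332 / 0.424 = 783.0
Remaining denominator categories sum to 610
no contact after all attempts = 783.0 − 610 ≈ 173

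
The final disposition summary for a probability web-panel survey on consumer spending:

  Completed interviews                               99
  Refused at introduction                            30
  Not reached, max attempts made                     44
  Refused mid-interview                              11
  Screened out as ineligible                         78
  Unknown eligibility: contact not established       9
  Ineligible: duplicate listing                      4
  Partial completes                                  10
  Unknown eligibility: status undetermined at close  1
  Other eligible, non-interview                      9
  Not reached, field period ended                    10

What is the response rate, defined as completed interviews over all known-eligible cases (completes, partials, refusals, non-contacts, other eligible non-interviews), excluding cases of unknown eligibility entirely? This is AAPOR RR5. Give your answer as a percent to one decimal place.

Refusals = 30 + 11 = 41
No contact after all attempts = 10 + 44 = 54
Eligibility not determined = 9 + 1 = 10
Out of scope = 78 + 4 = 82
Top: 99
Denominator: 99 + 10 + 41 + 54 + 9 = 213
RR5 = 99 / 213 = 0.4648

46.5%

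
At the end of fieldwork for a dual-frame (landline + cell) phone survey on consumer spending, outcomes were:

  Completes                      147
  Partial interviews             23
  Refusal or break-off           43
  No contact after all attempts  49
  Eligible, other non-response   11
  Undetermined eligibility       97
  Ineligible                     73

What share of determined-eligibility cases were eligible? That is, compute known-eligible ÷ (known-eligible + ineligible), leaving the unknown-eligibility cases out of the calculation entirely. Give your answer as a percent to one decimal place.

78.9%

Eligible (known) → 147 + 23 + 43 + 49 + 11 = 273
e = 273 / (273 + 73) = 273 / 346 = 0.7890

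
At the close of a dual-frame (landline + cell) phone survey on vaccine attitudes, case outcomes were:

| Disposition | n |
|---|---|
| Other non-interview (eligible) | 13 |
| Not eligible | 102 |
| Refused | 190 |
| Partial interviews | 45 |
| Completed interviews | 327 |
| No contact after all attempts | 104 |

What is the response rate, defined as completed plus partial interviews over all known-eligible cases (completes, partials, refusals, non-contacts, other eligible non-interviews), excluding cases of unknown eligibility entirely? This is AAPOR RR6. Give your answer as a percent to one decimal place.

Top → 327 + 45 = 372
Base → 327 + 45 + 190 + 104 + 13 = 679
RR6 = 372 / 679 = 0.5479

54.8%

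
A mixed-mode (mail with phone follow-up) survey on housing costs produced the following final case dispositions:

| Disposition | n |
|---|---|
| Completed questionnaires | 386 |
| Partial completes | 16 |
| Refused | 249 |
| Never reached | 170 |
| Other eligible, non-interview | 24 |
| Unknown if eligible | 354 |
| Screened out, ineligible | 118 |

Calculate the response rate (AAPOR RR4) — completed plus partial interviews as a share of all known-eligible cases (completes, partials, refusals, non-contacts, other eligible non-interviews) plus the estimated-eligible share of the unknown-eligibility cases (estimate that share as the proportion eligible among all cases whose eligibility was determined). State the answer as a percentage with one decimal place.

Num = 386 + 16 = 402
Known eligible = 386 + 16 + 249 + 170 + 24 = 845
e = 845 / (845 + 118) = 845 / 963 = 0.8775
Estimated eligible among unknowns = 0.8775 × 354 = 310.63
Denom = 845 + 310.63 = 1155.63
RR4 = 402 / 1155.63 = 0.3479

34.8%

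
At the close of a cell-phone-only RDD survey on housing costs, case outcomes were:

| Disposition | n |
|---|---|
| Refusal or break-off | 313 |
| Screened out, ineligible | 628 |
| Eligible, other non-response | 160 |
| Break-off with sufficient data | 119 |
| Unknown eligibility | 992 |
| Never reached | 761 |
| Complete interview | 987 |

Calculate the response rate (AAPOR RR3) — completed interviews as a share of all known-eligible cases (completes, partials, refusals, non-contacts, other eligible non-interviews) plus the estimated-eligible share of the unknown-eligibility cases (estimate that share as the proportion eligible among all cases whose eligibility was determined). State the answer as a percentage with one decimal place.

31.6%

Num: 987
Known eligible: 987 + 119 + 313 + 761 + 160 = 2340
e = 2340 / (2340 + 628) = 2340 / 2968 = 0.7884
Eligible share of unknowns: 0.7884 × 992 = 782.09
Base: 2340 + 782.09 = 3122.09
RR3 = 987 / 3122.09 = 0.3161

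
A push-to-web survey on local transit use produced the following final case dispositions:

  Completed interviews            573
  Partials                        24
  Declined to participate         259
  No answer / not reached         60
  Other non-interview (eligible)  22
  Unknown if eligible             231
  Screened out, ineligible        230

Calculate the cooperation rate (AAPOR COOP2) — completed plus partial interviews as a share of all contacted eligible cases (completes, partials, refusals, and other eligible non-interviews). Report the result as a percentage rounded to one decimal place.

68.0%

Num: 573 + 24 = 597
Denominator: 573 + 24 + 259 + 22 = 878
COOP2 = 597 / 878 = 0.6800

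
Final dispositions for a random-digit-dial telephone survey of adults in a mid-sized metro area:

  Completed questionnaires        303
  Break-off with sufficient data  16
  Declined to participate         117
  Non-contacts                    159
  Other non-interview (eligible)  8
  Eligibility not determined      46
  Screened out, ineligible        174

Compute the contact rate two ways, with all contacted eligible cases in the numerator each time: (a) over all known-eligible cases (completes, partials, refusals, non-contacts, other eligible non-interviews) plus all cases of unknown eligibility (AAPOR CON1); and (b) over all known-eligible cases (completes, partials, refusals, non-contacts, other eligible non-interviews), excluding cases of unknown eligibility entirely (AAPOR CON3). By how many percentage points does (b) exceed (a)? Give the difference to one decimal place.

5.2

Numerator → 303 + 16 + 117 + 8 = 444
Base → 303 + 16 + 117 + 159 + 8 + 46 = 649
CON1 = 444 / 649 = 0.6841
Base → 303 + 16 + 117 + 159 + 8 = 603
CON3 = 444 / 603 = 0.7363
Difference = 73.63 − 68.41 = 5.22 percentage points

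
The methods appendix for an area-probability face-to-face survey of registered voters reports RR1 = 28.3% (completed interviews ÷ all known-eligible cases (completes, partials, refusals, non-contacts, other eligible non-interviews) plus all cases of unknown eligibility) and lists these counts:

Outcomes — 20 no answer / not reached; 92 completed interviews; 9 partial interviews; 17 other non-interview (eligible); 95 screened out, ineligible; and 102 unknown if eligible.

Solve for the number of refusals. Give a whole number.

85

RR1 = 92 / D = 0.283
D = 92 / 0.283 = 325.1
Rest of base = 240
refusals = 325.1 − 240 ≈ 85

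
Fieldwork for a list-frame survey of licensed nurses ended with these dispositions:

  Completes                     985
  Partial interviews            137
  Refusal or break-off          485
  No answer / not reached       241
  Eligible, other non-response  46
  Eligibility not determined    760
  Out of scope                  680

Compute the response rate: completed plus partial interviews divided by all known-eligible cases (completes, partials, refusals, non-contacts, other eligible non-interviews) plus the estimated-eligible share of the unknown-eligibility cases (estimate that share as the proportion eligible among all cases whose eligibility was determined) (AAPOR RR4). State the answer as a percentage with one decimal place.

Numerator → 985 + 137 = 1122
Eligible (known) → 985 + 137 + 485 + 241 + 46 = 1894
e = 1894 / (1894 + 680) = 1894 / 2574 = 0.7358
Estimated eligible among unknowns → 0.7358 × 760 = 559.21
Denom → 1894 + 559.21 = 2453.21
RR4 = 1122 / 2453.21 = 0.4574

45.7%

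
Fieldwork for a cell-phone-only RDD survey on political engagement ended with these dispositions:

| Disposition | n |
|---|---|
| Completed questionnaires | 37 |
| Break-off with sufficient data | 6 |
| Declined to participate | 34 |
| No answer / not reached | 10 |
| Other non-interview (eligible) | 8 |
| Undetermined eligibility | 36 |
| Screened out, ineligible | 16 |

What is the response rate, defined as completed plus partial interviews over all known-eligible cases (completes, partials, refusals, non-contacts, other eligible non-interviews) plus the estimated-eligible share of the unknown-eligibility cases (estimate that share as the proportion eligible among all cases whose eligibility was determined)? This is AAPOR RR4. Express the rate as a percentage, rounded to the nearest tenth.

Numerator = 37 + 6 = 43
Determined eligible = 37 + 6 + 34 + 10 + 8 = 95
e = 95 / (95 + 16) = 95 / 111 = 0.8559
Estimated eligible among unknowns = 0.8559 × 36 = 30.81
Denom = 95 + 30.81 = 125.81
RR4 = 43 / 125.81 = 0.3418

34.2%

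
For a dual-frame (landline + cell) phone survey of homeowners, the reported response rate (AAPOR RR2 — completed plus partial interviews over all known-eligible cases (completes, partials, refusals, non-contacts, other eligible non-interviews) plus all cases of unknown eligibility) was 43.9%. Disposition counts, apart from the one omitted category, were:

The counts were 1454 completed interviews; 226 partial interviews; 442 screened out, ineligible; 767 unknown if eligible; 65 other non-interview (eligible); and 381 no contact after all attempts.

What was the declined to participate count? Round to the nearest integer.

934

Numerator → 1454 + 226 = 1680
RR2 = 1680 / D = 0.439
D = 1680 / 0.439 = 3826.9
Rest of base = 2893
declined to participate = 3826.9 − 2893 ≈ 934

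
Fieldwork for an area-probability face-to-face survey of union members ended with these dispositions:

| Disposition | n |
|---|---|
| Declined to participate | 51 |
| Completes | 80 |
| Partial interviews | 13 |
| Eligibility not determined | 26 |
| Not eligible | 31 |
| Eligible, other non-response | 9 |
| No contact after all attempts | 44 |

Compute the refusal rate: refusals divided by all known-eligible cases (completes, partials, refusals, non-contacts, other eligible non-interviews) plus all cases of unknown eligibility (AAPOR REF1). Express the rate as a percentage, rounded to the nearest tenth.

Num = 51
Base = 80 + 13 + 51 + 44 + 9 + 26 = 223
REF1 = 51 / 223 = 0.2287

22.9%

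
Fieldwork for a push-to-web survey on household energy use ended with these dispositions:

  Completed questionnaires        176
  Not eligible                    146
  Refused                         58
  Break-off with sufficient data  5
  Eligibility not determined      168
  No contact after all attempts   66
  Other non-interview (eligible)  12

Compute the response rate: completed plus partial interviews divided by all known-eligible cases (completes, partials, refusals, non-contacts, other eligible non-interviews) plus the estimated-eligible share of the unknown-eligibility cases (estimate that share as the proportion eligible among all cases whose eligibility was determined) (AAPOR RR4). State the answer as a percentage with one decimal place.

41.9%

Num → 176 + 5 = 181
Known eligible → 176 + 5 + 58 + 66 + 12 = 317
e = 317 / (317 + 146) = 317 / 463 = 0.6847
Estimated eligible among unknowns → 0.6847 × 168 = 115.03
Base → 317 + 115.03 = 432.03
RR4 = 181 / 432.03 = 0.4190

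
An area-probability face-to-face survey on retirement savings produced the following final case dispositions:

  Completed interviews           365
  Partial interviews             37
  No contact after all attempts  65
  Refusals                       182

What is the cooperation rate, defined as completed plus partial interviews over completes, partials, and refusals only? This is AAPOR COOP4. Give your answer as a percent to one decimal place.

Numerator → 365 + 37 = 402
Denom → 365 + 37 + 182 = 584
COOP4 = 402 / 584 = 0.6884

68.8%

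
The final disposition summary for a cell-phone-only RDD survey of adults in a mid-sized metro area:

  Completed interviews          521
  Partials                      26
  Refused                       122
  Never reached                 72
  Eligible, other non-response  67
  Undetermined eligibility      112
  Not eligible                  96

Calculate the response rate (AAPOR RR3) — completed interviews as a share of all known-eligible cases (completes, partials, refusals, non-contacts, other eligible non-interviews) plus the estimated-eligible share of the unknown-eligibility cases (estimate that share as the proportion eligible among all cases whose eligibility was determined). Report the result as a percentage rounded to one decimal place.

Numerator → 521
Eligible (known) → 521 + 26 + 122 + 72 + 67 = 808
e = 808 / (808 + 96) = 808 / 904 = 0.8938
Estimated eligible among unknowns → 0.8938 × 112 = 100.11
Base → 808 + 100.11 = 908.11
RR3 = 521 / 908.11 = 0.5737

57.4%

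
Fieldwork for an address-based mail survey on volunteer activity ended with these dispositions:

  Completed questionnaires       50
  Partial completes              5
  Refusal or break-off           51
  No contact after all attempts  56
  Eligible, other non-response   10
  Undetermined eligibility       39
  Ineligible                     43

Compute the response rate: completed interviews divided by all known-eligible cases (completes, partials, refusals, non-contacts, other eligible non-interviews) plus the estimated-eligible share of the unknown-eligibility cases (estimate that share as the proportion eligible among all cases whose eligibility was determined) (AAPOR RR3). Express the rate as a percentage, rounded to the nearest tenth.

24.6%

Num → 50
Known eligible → 50 + 5 + 51 + 56 + 10 = 172
e = 172 / (172 + 43) = 172 / 215 = 0.8000
Estimated eligible among unknowns → 0.8000 × 39 = 31.20
Denominator → 172 + 31.20 = 203.20
RR3 = 50 / 203.20 = 0.2461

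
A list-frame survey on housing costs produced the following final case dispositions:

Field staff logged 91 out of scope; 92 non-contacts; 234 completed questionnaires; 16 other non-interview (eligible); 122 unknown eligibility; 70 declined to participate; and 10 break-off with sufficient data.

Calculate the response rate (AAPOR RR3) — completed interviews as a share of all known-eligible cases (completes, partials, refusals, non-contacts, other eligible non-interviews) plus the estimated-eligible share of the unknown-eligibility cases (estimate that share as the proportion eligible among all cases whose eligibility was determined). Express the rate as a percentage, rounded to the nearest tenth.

Num → 234
Eligible (known) → 234 + 10 + 70 + 92 + 16 = 422
e = 422 / (422 + 91) = 422 / 513 = 0.8226
e × U → 0.8226 × 122 = 100.36
Denominator → 422 + 100.36 = 522.36
RR3 = 234 / 522.36 = 0.4480

44.8%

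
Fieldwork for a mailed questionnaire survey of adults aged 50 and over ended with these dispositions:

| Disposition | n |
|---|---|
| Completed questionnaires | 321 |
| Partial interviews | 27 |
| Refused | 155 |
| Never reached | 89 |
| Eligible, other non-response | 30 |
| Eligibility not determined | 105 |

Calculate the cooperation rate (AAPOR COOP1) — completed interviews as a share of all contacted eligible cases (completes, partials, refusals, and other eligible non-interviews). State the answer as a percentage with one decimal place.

60.2%

Top = 321
Denom = 321 + 27 + 155 + 30 = 533
COOP1 = 321 / 533 = 0.6023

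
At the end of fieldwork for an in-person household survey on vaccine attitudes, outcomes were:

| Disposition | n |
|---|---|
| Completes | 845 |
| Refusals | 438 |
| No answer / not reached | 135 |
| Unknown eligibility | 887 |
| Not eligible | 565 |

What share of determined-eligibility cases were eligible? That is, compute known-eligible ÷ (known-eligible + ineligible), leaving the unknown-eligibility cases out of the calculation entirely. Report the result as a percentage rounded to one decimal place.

71.5%

Eligible (known): 845 + 438 + 135 = 1418
e = 1418 / (1418 + 565) = 1418 / 1983 = 0.7151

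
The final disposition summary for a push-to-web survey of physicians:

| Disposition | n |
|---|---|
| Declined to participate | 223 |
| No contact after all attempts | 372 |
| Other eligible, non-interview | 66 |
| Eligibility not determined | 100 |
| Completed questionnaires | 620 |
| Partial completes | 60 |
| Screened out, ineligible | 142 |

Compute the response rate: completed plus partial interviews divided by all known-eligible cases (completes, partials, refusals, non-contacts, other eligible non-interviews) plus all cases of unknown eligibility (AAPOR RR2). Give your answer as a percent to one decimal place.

Top → 620 + 60 = 680
Denom → 620 + 60 + 223 + 372 + 66 + 100 = 1441
RR2 = 680 / 1441 = 0.4719

47.2%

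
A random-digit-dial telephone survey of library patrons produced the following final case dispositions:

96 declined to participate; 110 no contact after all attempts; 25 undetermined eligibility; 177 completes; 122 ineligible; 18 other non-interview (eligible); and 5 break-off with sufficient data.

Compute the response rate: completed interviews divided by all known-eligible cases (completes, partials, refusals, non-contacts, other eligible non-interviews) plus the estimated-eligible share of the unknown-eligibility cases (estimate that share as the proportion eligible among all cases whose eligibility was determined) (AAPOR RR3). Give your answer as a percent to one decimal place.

41.6%

Numerator: 177
Determined eligible: 177 + 5 + 96 + 110 + 18 = 406
e = 406 / (406 + 122) = 406 / 528 = 0.7689
Eligible share of unknowns: 0.7689 × 25 = 19.22
Base: 406 + 19.22 = 425.22
RR3 = 177 / 425.22 = 0.4163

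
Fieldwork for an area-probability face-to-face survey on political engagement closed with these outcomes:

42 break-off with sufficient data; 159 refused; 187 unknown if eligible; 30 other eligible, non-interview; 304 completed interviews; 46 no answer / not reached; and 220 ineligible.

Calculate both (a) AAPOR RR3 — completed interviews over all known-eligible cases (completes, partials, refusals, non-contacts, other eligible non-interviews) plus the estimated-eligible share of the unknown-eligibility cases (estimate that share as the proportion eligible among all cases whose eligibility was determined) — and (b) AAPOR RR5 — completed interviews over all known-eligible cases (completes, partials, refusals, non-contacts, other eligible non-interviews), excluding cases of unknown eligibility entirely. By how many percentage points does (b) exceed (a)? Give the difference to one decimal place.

Num → 304
Eligible (known) → 304 + 42 + 159 + 46 + 30 = 581
e = 581 / (581 + 220) = 581 / 801 = 0.7253
e × U → 0.7253 × 187 = 135.63
Denominator → 581 + 135.63 = 716.63
RR3 = 304 / 716.63 = 0.4242
Denominator → 304 + 42 + 159 + 46 + 30 = 581
RR5 = 304 / 581 = 0.5232
Difference = 52.32 − 42.42 = 9.90 percentage points

9.9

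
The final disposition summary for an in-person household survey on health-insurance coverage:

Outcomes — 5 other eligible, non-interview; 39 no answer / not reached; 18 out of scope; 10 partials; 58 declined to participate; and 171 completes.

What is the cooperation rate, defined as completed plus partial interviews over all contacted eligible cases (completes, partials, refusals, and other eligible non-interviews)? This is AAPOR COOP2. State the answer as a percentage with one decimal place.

Num → 171 + 10 = 181
Denom → 171 + 10 + 58 + 5 = 244
COOP2 = 181 / 244 = 0.7418

74.2%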